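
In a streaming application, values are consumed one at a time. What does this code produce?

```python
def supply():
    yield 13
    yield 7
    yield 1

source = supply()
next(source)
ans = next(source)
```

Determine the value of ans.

Step 1: supply() creates a generator.
Step 2: next(source) yields 13 (consumed and discarded).
Step 3: next(source) yields 7, assigned to ans.
Therefore ans = 7.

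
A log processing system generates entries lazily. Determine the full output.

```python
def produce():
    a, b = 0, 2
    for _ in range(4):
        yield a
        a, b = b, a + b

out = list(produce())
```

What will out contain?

Step 1: Fibonacci-like sequence starting with a=0, b=2:
  Iteration 1: yield a=0, then a,b = 2,2
  Iteration 2: yield a=2, then a,b = 2,4
  Iteration 3: yield a=2, then a,b = 4,6
  Iteration 4: yield a=4, then a,b = 6,10
Therefore out = [0, 2, 2, 4].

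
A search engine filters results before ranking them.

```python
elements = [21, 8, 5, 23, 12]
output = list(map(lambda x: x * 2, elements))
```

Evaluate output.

Step 1: Apply lambda x: x * 2 to each element:
  21 -> 42
  8 -> 16
  5 -> 10
  23 -> 46
  12 -> 24
Therefore output = [42, 16, 10, 46, 24].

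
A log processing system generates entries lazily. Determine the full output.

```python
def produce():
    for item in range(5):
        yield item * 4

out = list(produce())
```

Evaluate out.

Step 1: For each item in range(5), yield item * 4:
  item=0: yield 0 * 4 = 0
  item=1: yield 1 * 4 = 4
  item=2: yield 2 * 4 = 8
  item=3: yield 3 * 4 = 12
  item=4: yield 4 * 4 = 16
Therefore out = [0, 4, 8, 12, 16].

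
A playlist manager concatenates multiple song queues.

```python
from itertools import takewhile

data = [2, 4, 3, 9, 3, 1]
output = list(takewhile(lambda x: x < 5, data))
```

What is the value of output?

Step 1: takewhile stops at first element >= 5:
  2 < 5: take
  4 < 5: take
  3 < 5: take
  9 >= 5: stop
Therefore output = [2, 4, 3].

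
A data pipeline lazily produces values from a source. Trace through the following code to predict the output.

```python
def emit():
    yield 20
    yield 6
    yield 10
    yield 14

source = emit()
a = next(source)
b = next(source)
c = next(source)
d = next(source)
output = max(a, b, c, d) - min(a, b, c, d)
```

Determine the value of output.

Step 1: Create generator and consume all values:
  a = next(source) = 20
  b = next(source) = 6
  c = next(source) = 10
  d = next(source) = 14
Step 2: max = 20, min = 6, output = 20 - 6 = 14.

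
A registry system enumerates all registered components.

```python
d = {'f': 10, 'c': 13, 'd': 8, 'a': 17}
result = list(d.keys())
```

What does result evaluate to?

Step 1: d.keys() returns the dictionary keys in insertion order.
Therefore result = ['f', 'c', 'd', 'a'].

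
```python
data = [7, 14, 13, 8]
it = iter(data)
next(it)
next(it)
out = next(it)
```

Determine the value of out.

Step 1: Create iterator over [7, 14, 13, 8].
Step 2: next() consumes 7.
Step 3: next() consumes 14.
Step 4: next() returns 13.
Therefore out = 13.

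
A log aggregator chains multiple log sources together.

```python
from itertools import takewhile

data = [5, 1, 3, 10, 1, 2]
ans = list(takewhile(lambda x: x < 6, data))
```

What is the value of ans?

Step 1: takewhile stops at first element >= 6:
  5 < 6: take
  1 < 6: take
  3 < 6: take
  10 >= 6: stop
Therefore ans = [5, 1, 3].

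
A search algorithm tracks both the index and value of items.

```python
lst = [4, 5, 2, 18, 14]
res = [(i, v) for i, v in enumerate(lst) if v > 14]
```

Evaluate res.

Step 1: Filter enumerate([4, 5, 2, 18, 14]) keeping v > 14:
  (0, 4): 4 <= 14, excluded
  (1, 5): 5 <= 14, excluded
  (2, 2): 2 <= 14, excluded
  (3, 18): 18 > 14, included
  (4, 14): 14 <= 14, excluded
Therefore res = [(3, 18)].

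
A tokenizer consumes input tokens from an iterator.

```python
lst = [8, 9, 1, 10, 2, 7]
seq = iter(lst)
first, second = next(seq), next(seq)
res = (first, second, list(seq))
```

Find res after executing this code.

Step 1: Create iterator over [8, 9, 1, 10, 2, 7].
Step 2: first = 8, second = 9.
Step 3: Remaining elements: [1, 10, 2, 7].
Therefore res = (8, 9, [1, 10, 2, 7]).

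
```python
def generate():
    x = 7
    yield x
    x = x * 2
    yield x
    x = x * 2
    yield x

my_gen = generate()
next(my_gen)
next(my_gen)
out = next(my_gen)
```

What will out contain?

Step 1: Trace through generator execution:
  Yield 1: x starts at 7, yield 7
  Yield 2: x = 7 * 2 = 14, yield 14
  Yield 3: x = 14 * 2 = 28, yield 28
Step 2: First next() gets 7, second next() gets the second value, third next() yields 28.
Therefore out = 28.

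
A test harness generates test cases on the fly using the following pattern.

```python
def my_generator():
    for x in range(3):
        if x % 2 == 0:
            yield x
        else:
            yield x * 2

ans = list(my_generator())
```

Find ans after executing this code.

Step 1: For each x in range(3), yield x if even, else x*2:
  x=0 (even): yield 0
  x=1 (odd): yield 1*2 = 2
  x=2 (even): yield 2
Therefore ans = [0, 2, 2].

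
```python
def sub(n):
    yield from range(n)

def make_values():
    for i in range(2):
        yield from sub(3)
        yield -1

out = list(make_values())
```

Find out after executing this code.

Step 1: For each i in range(2):
  i=0: yield from sub(3) -> [0, 1, 2], then yield -1
  i=1: yield from sub(3) -> [0, 1, 2], then yield -1
Therefore out = [0, 1, 2, -1, 0, 1, 2, -1].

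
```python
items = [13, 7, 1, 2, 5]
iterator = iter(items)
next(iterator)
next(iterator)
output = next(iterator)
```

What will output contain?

Step 1: Create iterator over [13, 7, 1, 2, 5].
Step 2: next() consumes 13.
Step 3: next() consumes 7.
Step 4: next() returns 1.
Therefore output = 1.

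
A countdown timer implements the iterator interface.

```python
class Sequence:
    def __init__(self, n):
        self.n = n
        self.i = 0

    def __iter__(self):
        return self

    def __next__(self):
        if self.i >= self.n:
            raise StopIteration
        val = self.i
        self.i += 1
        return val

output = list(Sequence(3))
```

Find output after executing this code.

Step 1: Sequence(3) creates an iterator counting 0 to 2.
Step 2: list() consumes all values: [0, 1, 2].
Therefore output = [0, 1, 2].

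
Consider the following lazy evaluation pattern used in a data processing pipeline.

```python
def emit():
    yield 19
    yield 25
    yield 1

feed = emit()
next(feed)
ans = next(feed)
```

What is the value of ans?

Step 1: emit() creates a generator.
Step 2: next(feed) yields 19 (consumed and discarded).
Step 3: next(feed) yields 25, assigned to ans.
Therefore ans = 25.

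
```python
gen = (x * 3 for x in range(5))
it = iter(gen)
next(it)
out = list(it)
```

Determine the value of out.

Step 1: Generator produces [0, 3, 6, 9, 12].
Step 2: next(it) consumes first element (0).
Step 3: list(it) collects remaining: [3, 6, 9, 12].
Therefore out = [3, 6, 9, 12].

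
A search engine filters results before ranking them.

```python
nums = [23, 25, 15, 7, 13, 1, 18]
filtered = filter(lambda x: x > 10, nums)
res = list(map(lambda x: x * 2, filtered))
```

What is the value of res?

Step 1: Filter nums for elements > 10:
  23: kept
  25: kept
  15: kept
  7: removed
  13: kept
  1: removed
  18: kept
Step 2: Map x * 2 on filtered [23, 25, 15, 13, 18]:
  23 -> 46
  25 -> 50
  15 -> 30
  13 -> 26
  18 -> 36
Therefore res = [46, 50, 30, 26, 36].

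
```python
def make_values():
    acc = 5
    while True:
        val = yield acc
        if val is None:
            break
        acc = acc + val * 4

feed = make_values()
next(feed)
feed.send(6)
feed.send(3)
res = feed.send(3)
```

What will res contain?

Step 1: next() -> yield acc=5.
Step 2: send(6) -> val=6, acc = 5 + 6*4 = 29, yield 29.
Step 3: send(3) -> val=3, acc = 29 + 3*4 = 41, yield 41.
Step 4: send(3) -> val=3, acc = 41 + 3*4 = 53, yield 53.
Therefore res = 53.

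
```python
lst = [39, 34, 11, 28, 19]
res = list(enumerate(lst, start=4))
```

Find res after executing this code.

Step 1: enumerate with start=4:
  (4, 39)
  (5, 34)
  (6, 11)
  (7, 28)
  (8, 19)
Therefore res = [(4, 39), (5, 34), (6, 11), (7, 28), (8, 19)].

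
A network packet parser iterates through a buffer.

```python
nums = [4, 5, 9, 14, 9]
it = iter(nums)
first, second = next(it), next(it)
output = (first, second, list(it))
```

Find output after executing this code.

Step 1: Create iterator over [4, 5, 9, 14, 9].
Step 2: first = 4, second = 5.
Step 3: Remaining elements: [9, 14, 9].
Therefore output = (4, 5, [9, 14, 9]).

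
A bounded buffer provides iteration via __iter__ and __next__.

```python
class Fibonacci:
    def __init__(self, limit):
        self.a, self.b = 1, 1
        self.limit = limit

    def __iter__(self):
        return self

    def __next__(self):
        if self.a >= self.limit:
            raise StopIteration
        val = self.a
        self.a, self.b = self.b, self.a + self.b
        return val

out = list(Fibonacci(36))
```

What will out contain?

Step 1: Fibonacci-like sequence (a=1, b=1) until >= 36:
  Yield 1, then a,b = 1,2
  Yield 1, then a,b = 2,3
  Yield 2, then a,b = 3,5
  Yield 3, then a,b = 5,8
  Yield 5, then a,b = 8,13
  Yield 8, then a,b = 13,21
  Yield 13, then a,b = 21,34
  Yield 21, then a,b = 34,55
  Yield 34, then a,b = 55,89
Step 2: 55 >= 36, stop.
Therefore out = [1, 1, 2, 3, 5, 8, 13, 21, 34].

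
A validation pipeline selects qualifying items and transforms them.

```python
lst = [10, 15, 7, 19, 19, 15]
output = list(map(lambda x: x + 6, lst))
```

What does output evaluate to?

Step 1: Apply lambda x: x + 6 to each element:
  10 -> 16
  15 -> 21
  7 -> 13
  19 -> 25
  19 -> 25
  15 -> 21
Therefore output = [16, 21, 13, 25, 25, 21].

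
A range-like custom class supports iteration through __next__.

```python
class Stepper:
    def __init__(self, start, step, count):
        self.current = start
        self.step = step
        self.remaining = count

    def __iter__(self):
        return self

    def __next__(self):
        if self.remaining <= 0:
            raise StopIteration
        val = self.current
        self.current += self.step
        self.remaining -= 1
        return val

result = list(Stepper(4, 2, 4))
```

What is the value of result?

Step 1: Stepper starts at 4, increments by 2, for 4 steps:
  Yield 4, then current += 2
  Yield 6, then current += 2
  Yield 8, then current += 2
  Yield 10, then current += 2
Therefore result = [4, 6, 8, 10].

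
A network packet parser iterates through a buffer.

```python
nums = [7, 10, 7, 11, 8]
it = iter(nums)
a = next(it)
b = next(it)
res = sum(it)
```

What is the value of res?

Step 1: Create iterator over [7, 10, 7, 11, 8].
Step 2: a = next() = 7, b = next() = 10.
Step 3: sum() of remaining [7, 11, 8] = 26.
Therefore res = 26.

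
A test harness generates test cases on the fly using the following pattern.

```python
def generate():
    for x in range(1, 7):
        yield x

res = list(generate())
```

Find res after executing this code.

Step 1: The generator yields each value from range(1, 7).
Step 2: list() consumes all yields: [1, 2, 3, 4, 5, 6].
Therefore res = [1, 2, 3, 4, 5, 6].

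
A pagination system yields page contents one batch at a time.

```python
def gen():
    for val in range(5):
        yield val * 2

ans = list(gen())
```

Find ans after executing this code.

Step 1: For each val in range(5), yield val * 2:
  val=0: yield 0 * 2 = 0
  val=1: yield 1 * 2 = 2
  val=2: yield 2 * 2 = 4
  val=3: yield 3 * 2 = 6
  val=4: yield 4 * 2 = 8
Therefore ans = [0, 2, 4, 6, 8].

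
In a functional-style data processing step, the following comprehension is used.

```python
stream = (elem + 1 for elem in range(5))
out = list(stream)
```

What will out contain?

Step 1: For each elem in range(5), compute elem+1:
  elem=0: 0+1 = 1
  elem=1: 1+1 = 2
  elem=2: 2+1 = 3
  elem=3: 3+1 = 4
  elem=4: 4+1 = 5
Therefore out = [1, 2, 3, 4, 5].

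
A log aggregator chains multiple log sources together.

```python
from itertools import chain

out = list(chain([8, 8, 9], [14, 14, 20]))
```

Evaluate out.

Step 1: chain() concatenates iterables: [8, 8, 9] + [14, 14, 20].
Therefore out = [8, 8, 9, 14, 14, 20].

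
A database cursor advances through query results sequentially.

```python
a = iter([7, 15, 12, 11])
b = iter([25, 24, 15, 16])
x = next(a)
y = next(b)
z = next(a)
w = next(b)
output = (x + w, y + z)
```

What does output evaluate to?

Step 1: a iterates [7, 15, 12, 11], b iterates [25, 24, 15, 16].
Step 2: x = next(a) = 7, y = next(b) = 25.
Step 3: z = next(a) = 15, w = next(b) = 24.
Step 4: output = (7 + 24, 25 + 15) = (31, 40).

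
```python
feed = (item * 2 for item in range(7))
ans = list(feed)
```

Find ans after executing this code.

Step 1: For each item in range(7), compute item*2:
  item=0: 0*2 = 0
  item=1: 1*2 = 2
  item=2: 2*2 = 4
  item=3: 3*2 = 6
  item=4: 4*2 = 8
  item=5: 5*2 = 10
  item=6: 6*2 = 12
Therefore ans = [0, 2, 4, 6, 8, 10, 12].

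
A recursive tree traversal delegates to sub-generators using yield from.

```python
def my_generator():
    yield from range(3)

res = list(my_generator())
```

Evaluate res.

Step 1: yield from delegates to the iterable, yielding each element.
Step 2: Collected values: [0, 1, 2].
Therefore res = [0, 1, 2].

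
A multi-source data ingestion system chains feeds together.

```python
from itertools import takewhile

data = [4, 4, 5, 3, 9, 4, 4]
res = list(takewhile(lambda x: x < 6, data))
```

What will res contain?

Step 1: takewhile stops at first element >= 6:
  4 < 6: take
  4 < 6: take
  5 < 6: take
  3 < 6: take
  9 >= 6: stop
Therefore res = [4, 4, 5, 3].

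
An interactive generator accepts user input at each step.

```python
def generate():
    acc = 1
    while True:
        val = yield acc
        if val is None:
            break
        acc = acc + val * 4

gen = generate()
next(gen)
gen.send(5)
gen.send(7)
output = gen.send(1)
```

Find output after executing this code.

Step 1: next() -> yield acc=1.
Step 2: send(5) -> val=5, acc = 1 + 5*4 = 21, yield 21.
Step 3: send(7) -> val=7, acc = 21 + 7*4 = 49, yield 49.
Step 4: send(1) -> val=1, acc = 49 + 1*4 = 53, yield 53.
Therefore output = 53.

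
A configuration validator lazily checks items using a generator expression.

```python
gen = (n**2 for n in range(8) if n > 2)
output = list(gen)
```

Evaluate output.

Step 1: For range(8), keep n > 2, then square:
  n=0: 0 <= 2, excluded
  n=1: 1 <= 2, excluded
  n=2: 2 <= 2, excluded
  n=3: 3 > 2, yield 3**2 = 9
  n=4: 4 > 2, yield 4**2 = 16
  n=5: 5 > 2, yield 5**2 = 25
  n=6: 6 > 2, yield 6**2 = 36
  n=7: 7 > 2, yield 7**2 = 49
Therefore output = [9, 16, 25, 36, 49].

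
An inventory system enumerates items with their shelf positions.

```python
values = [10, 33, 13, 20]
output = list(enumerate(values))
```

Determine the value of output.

Step 1: enumerate pairs each element with its index:
  (0, 10)
  (1, 33)
  (2, 13)
  (3, 20)
Therefore output = [(0, 10), (1, 33), (2, 13), (3, 20)].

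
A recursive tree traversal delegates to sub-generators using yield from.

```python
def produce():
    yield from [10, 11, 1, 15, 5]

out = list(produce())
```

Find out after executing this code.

Step 1: yield from delegates to the iterable, yielding each element.
Step 2: Collected values: [10, 11, 1, 15, 5].
Therefore out = [10, 11, 1, 15, 5].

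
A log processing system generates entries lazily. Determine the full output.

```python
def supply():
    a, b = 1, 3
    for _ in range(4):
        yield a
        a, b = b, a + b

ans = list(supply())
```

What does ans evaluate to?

Step 1: Fibonacci-like sequence starting with a=1, b=3:
  Iteration 1: yield a=1, then a,b = 3,4
  Iteration 2: yield a=3, then a,b = 4,7
  Iteration 3: yield a=4, then a,b = 7,11
  Iteration 4: yield a=7, then a,b = 11,18
Therefore ans = [1, 3, 4, 7].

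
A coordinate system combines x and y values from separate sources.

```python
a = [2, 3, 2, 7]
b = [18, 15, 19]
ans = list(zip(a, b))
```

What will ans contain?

Step 1: zip stops at shortest (len(a)=4, len(b)=3):
  Index 0: (2, 18)
  Index 1: (3, 15)
  Index 2: (2, 19)
Step 2: Last element of a (7) has no pair, dropped.
Therefore ans = [(2, 18), (3, 15), (2, 19)].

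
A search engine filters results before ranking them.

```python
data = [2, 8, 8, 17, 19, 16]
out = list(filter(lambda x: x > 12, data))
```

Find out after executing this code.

Step 1: Filter elements > 12:
  2: removed
  8: removed
  8: removed
  17: kept
  19: kept
  16: kept
Therefore out = [17, 19, 16].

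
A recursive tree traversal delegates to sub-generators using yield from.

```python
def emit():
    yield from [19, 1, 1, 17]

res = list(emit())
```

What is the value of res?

Step 1: yield from delegates to the iterable, yielding each element.
Step 2: Collected values: [19, 1, 1, 17].
Therefore res = [19, 1, 1, 17].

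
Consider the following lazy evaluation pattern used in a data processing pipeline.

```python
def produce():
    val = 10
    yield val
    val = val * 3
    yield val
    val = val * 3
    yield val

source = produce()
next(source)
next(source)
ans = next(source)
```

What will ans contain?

Step 1: Trace through generator execution:
  Yield 1: val starts at 10, yield 10
  Yield 2: val = 10 * 3 = 30, yield 30
  Yield 3: val = 30 * 3 = 90, yield 90
Step 2: First next() gets 10, second next() gets the second value, third next() yields 90.
Therefore ans = 90.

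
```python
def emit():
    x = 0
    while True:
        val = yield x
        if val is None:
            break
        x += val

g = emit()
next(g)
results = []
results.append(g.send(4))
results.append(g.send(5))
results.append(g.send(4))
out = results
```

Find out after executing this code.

Step 1: next(g) -> yield 0.
Step 2: send(4) -> x = 4, yield 4.
Step 3: send(5) -> x = 9, yield 9.
Step 4: send(4) -> x = 13, yield 13.
Therefore out = [4, 9, 13].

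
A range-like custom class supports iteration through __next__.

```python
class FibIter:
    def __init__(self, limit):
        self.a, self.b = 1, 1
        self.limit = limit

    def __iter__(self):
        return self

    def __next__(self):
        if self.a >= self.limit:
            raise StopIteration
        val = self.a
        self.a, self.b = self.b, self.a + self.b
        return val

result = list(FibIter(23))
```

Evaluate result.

Step 1: Fibonacci-like sequence (a=1, b=1) until >= 23:
  Yield 1, then a,b = 1,2
  Yield 1, then a,b = 2,3
  Yield 2, then a,b = 3,5
  Yield 3, then a,b = 5,8
  Yield 5, then a,b = 8,13
  Yield 8, then a,b = 13,21
  Yield 13, then a,b = 21,34
  Yield 21, then a,b = 34,55
Step 2: 34 >= 23, stop.
Therefore result = [1, 1, 2, 3, 5, 8, 13, 21].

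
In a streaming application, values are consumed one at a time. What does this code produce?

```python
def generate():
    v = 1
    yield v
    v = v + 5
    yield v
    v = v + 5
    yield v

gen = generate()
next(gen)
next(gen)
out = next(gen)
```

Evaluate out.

Step 1: Trace through generator execution:
  Yield 1: v starts at 1, yield 1
  Yield 2: v = 1 + 5 = 6, yield 6
  Yield 3: v = 6 + 5 = 11, yield 11
Step 2: First next() gets 1, second next() gets the second value, third next() yields 11.
Therefore out = 11.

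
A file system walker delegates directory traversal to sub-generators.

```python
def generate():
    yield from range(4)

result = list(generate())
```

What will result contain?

Step 1: yield from delegates to the iterable, yielding each element.
Step 2: Collected values: [0, 1, 2, 3].
Therefore result = [0, 1, 2, 3].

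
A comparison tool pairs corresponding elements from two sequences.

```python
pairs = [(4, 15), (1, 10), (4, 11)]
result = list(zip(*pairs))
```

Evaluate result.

Step 1: zip(*pairs) transposes: unzips [(4, 15), (1, 10), (4, 11)] into separate sequences.
Step 2: First elements: (4, 1, 4), second elements: (15, 10, 11).
Therefore result = [(4, 1, 4), (15, 10, 11)].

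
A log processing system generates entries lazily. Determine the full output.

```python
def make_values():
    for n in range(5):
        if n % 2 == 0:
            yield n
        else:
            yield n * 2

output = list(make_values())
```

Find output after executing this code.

Step 1: For each n in range(5), yield n if even, else n*2:
  n=0 (even): yield 0
  n=1 (odd): yield 1*2 = 2
  n=2 (even): yield 2
  n=3 (odd): yield 3*2 = 6
  n=4 (even): yield 4
Therefore output = [0, 2, 2, 6, 4].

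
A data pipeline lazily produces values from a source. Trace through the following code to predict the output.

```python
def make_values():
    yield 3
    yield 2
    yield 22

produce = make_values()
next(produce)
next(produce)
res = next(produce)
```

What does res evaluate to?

Step 1: make_values() creates a generator.
Step 2: next(produce) yields 3 (consumed and discarded).
Step 3: next(produce) yields 2 (consumed and discarded).
Step 4: next(produce) yields 22, assigned to res.
Therefore res = 22.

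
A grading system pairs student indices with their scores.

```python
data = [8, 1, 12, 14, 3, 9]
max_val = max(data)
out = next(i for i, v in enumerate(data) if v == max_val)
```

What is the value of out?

Step 1: max([8, 1, 12, 14, 3, 9]) = 14.
Step 2: Find first index where value == 14:
  Index 0: 8 != 14
  Index 1: 1 != 14
  Index 2: 12 != 14
  Index 3: 14 == 14, found!
Therefore out = 3.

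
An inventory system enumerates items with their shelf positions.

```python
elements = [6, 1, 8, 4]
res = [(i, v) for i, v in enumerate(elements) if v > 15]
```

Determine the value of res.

Step 1: Filter enumerate([6, 1, 8, 4]) keeping v > 15:
  (0, 6): 6 <= 15, excluded
  (1, 1): 1 <= 15, excluded
  (2, 8): 8 <= 15, excluded
  (3, 4): 4 <= 15, excluded
Therefore res = [].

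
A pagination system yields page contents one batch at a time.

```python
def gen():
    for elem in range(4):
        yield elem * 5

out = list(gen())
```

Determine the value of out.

Step 1: For each elem in range(4), yield elem * 5:
  elem=0: yield 0 * 5 = 0
  elem=1: yield 1 * 5 = 5
  elem=2: yield 2 * 5 = 10
  elem=3: yield 3 * 5 = 15
Therefore out = [0, 5, 10, 15].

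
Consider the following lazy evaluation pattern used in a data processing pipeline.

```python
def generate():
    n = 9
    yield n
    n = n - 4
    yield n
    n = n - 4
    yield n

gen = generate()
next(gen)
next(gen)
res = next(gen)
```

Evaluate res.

Step 1: Trace through generator execution:
  Yield 1: n starts at 9, yield 9
  Yield 2: n = 9 - 4 = 5, yield 5
  Yield 3: n = 5 - 4 = 1, yield 1
Step 2: First next() gets 9, second next() gets the second value, third next() yields 1.
Therefore res = 1.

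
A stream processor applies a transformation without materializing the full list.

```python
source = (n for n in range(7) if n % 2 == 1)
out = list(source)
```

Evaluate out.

Step 1: Filter range(7) keeping only odd values:
  n=0: even, excluded
  n=1: odd, included
  n=2: even, excluded
  n=3: odd, included
  n=4: even, excluded
  n=5: odd, included
  n=6: even, excluded
Therefore out = [1, 3, 5].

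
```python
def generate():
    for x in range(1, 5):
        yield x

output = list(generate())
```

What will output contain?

Step 1: The generator yields each value from range(1, 5).
Step 2: list() consumes all yields: [1, 2, 3, 4].
Therefore output = [1, 2, 3, 4].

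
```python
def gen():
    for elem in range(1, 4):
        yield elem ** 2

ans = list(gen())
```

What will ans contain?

Step 1: For each elem in range(1, 4), yield elem**2:
  elem=1: yield 1**2 = 1
  elem=2: yield 2**2 = 4
  elem=3: yield 3**2 = 9
Therefore ans = [1, 4, 9].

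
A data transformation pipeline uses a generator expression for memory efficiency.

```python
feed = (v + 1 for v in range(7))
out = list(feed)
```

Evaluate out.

Step 1: For each v in range(7), compute v+1:
  v=0: 0+1 = 1
  v=1: 1+1 = 2
  v=2: 2+1 = 3
  v=3: 3+1 = 4
  v=4: 4+1 = 5
  v=5: 5+1 = 6
  v=6: 6+1 = 7
Therefore out = [1, 2, 3, 4, 5, 6, 7].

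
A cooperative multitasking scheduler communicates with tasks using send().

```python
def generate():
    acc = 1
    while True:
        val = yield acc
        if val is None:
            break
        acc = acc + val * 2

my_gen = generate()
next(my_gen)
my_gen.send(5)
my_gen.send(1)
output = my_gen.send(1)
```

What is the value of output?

Step 1: next() -> yield acc=1.
Step 2: send(5) -> val=5, acc = 1 + 5*2 = 11, yield 11.
Step 3: send(1) -> val=1, acc = 11 + 1*2 = 13, yield 13.
Step 4: send(1) -> val=1, acc = 13 + 1*2 = 15, yield 15.
Therefore output = 15.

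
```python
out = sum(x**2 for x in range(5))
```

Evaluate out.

Step 1: Compute x**2 for each x in range(5):
  x=0: 0**2 = 0
  x=1: 1**2 = 1
  x=2: 2**2 = 4
  x=3: 3**2 = 9
  x=4: 4**2 = 16
Step 2: sum = 0 + 1 + 4 + 9 + 16 = 30.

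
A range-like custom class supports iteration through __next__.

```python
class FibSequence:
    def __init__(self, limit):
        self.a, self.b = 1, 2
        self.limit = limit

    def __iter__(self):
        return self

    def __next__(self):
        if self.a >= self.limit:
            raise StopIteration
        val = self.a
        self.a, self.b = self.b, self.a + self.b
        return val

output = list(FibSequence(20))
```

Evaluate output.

Step 1: Fibonacci-like sequence (a=1, b=2) until >= 20:
  Yield 1, then a,b = 2,3
  Yield 2, then a,b = 3,5
  Yield 3, then a,b = 5,8
  Yield 5, then a,b = 8,13
  Yield 8, then a,b = 13,21
  Yield 13, then a,b = 21,34
Step 2: 21 >= 20, stop.
Therefore output = [1, 2, 3, 5, 8, 13].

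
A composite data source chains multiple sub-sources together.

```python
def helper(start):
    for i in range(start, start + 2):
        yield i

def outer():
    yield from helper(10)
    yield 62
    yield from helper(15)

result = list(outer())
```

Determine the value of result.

Step 1: outer() delegates to helper(10):
  yield 10
  yield 11
Step 2: yield 62
Step 3: Delegates to helper(15):
  yield 15
  yield 16
Therefore result = [10, 11, 62, 15, 16].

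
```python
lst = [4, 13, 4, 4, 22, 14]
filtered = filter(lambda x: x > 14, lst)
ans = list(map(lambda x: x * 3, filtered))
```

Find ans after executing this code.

Step 1: Filter lst for elements > 14:
  4: removed
  13: removed
  4: removed
  4: removed
  22: kept
  14: removed
Step 2: Map x * 3 on filtered [22]:
  22 -> 66
Therefore ans = [66].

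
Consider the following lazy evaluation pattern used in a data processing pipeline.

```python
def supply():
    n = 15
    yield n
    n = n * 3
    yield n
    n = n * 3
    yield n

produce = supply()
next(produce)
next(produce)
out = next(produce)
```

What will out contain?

Step 1: Trace through generator execution:
  Yield 1: n starts at 15, yield 15
  Yield 2: n = 15 * 3 = 45, yield 45
  Yield 3: n = 45 * 3 = 135, yield 135
Step 2: First next() gets 15, second next() gets the second value, third next() yields 135.
Therefore out = 135.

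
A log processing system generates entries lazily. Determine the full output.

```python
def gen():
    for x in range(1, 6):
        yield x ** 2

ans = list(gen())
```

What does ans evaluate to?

Step 1: For each x in range(1, 6), yield x**2:
  x=1: yield 1**2 = 1
  x=2: yield 2**2 = 4
  x=3: yield 3**2 = 9
  x=4: yield 4**2 = 16
  x=5: yield 5**2 = 25
Therefore ans = [1, 4, 9, 16, 25].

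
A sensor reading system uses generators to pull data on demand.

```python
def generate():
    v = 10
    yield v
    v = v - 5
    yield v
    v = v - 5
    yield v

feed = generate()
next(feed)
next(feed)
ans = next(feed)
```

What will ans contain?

Step 1: Trace through generator execution:
  Yield 1: v starts at 10, yield 10
  Yield 2: v = 10 - 5 = 5, yield 5
  Yield 3: v = 5 - 5 = 0, yield 0
Step 2: First next() gets 10, second next() gets the second value, third next() yields 0.
Therefore ans = 0.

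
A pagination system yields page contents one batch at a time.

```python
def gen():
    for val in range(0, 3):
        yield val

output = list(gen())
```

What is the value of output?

Step 1: The generator yields each value from range(0, 3).
Step 2: list() consumes all yields: [0, 1, 2].
Therefore output = [0, 1, 2].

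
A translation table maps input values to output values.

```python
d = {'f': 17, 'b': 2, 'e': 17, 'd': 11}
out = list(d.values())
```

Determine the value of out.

Step 1: d.values() returns the dictionary values in insertion order.
Therefore out = [17, 2, 17, 11].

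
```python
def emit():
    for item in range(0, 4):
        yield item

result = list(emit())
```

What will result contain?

Step 1: The generator yields each value from range(0, 4).
Step 2: list() consumes all yields: [0, 1, 2, 3].
Therefore result = [0, 1, 2, 3].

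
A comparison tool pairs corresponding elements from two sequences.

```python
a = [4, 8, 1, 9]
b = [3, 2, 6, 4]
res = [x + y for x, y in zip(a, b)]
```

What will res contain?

Step 1: Add corresponding elements:
  4 + 3 = 7
  8 + 2 = 10
  1 + 6 = 7
  9 + 4 = 13
Therefore res = [7, 10, 7, 13].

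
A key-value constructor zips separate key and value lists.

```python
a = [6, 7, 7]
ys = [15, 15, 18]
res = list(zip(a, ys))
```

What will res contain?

Step 1: zip pairs elements at same index:
  Index 0: (6, 15)
  Index 1: (7, 15)
  Index 2: (7, 18)
Therefore res = [(6, 15), (7, 15), (7, 18)].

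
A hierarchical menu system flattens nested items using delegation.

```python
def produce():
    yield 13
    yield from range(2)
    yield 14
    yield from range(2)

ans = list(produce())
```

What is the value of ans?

Step 1: Trace yields in order:
  yield 13
  yield 0
  yield 1
  yield 14
  yield 0
  yield 1
Therefore ans = [13, 0, 1, 14, 0, 1].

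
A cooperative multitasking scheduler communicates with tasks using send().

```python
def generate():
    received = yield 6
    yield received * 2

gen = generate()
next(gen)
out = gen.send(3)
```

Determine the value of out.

Step 1: next(gen) advances to first yield, producing 6.
Step 2: send(3) resumes, received = 3.
Step 3: yield received * 2 = 3 * 2 = 6.
Therefore out = 6.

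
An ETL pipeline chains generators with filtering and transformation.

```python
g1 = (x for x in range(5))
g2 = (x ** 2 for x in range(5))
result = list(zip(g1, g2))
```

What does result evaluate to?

Step 1: g1 produces [0, 1, 2, 3, 4].
Step 2: g2 produces [0, 1, 4, 9, 16].
Step 3: zip pairs them: [(0, 0), (1, 1), (2, 4), (3, 9), (4, 16)].
Therefore result = [(0, 0), (1, 1), (2, 4), (3, 9), (4, 16)].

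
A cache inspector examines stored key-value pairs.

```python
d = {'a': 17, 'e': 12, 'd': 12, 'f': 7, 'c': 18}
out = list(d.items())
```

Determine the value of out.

Step 1: d.items() returns (key, value) pairs in insertion order.
Therefore out = [('a', 17), ('e', 12), ('d', 12), ('f', 7), ('c', 18)].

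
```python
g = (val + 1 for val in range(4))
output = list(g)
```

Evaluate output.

Step 1: For each val in range(4), compute val+1:
  val=0: 0+1 = 1
  val=1: 1+1 = 2
  val=2: 2+1 = 3
  val=3: 3+1 = 4
Therefore output = [1, 2, 3, 4].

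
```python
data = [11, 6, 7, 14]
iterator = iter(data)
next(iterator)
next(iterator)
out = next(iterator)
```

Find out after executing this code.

Step 1: Create iterator over [11, 6, 7, 14].
Step 2: next() consumes 11.
Step 3: next() consumes 6.
Step 4: next() returns 7.
Therefore out = 7.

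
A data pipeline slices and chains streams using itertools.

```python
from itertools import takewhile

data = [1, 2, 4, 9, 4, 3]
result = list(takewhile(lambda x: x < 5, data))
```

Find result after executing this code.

Step 1: takewhile stops at first element >= 5:
  1 < 5: take
  2 < 5: take
  4 < 5: take
  9 >= 5: stop
Therefore result = [1, 2, 4].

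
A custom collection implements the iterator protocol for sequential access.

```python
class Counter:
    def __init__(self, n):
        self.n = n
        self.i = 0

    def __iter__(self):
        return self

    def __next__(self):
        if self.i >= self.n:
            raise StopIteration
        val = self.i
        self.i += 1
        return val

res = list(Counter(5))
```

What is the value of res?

Step 1: Counter(5) creates an iterator counting 0 to 4.
Step 2: list() consumes all values: [0, 1, 2, 3, 4].
Therefore res = [0, 1, 2, 3, 4].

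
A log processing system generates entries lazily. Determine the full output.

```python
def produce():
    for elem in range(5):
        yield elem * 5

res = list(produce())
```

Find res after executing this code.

Step 1: For each elem in range(5), yield elem * 5:
  elem=0: yield 0 * 5 = 0
  elem=1: yield 1 * 5 = 5
  elem=2: yield 2 * 5 = 10
  elem=3: yield 3 * 5 = 15
  elem=4: yield 4 * 5 = 20
Therefore res = [0, 5, 10, 15, 20].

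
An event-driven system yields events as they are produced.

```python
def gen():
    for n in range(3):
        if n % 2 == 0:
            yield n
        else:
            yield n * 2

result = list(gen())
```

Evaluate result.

Step 1: For each n in range(3), yield n if even, else n*2:
  n=0 (even): yield 0
  n=1 (odd): yield 1*2 = 2
  n=2 (even): yield 2
Therefore result = [0, 2, 2].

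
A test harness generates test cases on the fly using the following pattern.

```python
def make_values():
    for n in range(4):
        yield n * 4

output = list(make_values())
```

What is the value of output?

Step 1: For each n in range(4), yield n * 4:
  n=0: yield 0 * 4 = 0
  n=1: yield 1 * 4 = 4
  n=2: yield 2 * 4 = 8
  n=3: yield 3 * 4 = 12
Therefore output = [0, 4, 8, 12].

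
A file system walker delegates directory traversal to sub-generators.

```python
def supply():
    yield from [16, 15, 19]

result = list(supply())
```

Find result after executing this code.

Step 1: yield from delegates to the iterable, yielding each element.
Step 2: Collected values: [16, 15, 19].
Therefore result = [16, 15, 19].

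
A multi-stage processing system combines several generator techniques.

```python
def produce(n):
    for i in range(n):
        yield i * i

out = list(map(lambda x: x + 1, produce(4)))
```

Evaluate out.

Step 1: produce(4) yields squares: [0, 1, 4, 9].
Step 2: map adds 1 to each: [1, 2, 5, 10].
Therefore out = [1, 2, 5, 10].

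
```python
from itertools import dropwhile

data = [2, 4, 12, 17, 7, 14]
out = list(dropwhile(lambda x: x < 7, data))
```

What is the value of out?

Step 1: dropwhile drops elements while < 7:
  2 < 7: dropped
  4 < 7: dropped
  12: kept (dropping stopped)
Step 2: Remaining elements kept regardless of condition.
Therefore out = [12, 17, 7, 14].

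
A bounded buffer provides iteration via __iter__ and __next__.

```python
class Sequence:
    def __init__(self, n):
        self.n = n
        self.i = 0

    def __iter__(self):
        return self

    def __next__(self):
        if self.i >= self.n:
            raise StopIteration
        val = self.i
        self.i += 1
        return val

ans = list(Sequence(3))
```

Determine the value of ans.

Step 1: Sequence(3) creates an iterator counting 0 to 2.
Step 2: list() consumes all values: [0, 1, 2].
Therefore ans = [0, 1, 2].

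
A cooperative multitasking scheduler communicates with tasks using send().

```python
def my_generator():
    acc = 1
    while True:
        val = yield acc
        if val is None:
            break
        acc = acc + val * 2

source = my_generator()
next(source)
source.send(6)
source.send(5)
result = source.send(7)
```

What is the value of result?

Step 1: next() -> yield acc=1.
Step 2: send(6) -> val=6, acc = 1 + 6*2 = 13, yield 13.
Step 3: send(5) -> val=5, acc = 13 + 5*2 = 23, yield 23.
Step 4: send(7) -> val=7, acc = 23 + 7*2 = 37, yield 37.
Therefore result = 37.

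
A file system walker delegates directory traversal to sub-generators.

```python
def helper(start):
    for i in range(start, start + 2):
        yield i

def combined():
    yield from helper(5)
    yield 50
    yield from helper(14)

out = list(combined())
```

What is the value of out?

Step 1: combined() delegates to helper(5):
  yield 5
  yield 6
Step 2: yield 50
Step 3: Delegates to helper(14):
  yield 14
  yield 15
Therefore out = [5, 6, 50, 14, 15].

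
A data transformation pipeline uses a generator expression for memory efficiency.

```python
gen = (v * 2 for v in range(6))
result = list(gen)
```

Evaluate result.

Step 1: For each v in range(6), compute v*2:
  v=0: 0*2 = 0
  v=1: 1*2 = 2
  v=2: 2*2 = 4
  v=3: 3*2 = 6
  v=4: 4*2 = 8
  v=5: 5*2 = 10
Therefore result = [0, 2, 4, 6, 8, 10].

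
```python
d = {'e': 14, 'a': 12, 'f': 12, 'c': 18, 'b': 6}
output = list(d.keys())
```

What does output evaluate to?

Step 1: d.keys() returns the dictionary keys in insertion order.
Therefore output = ['e', 'a', 'f', 'c', 'b'].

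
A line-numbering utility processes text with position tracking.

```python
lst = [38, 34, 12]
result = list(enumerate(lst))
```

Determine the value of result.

Step 1: enumerate pairs each element with its index:
  (0, 38)
  (1, 34)
  (2, 12)
Therefore result = [(0, 38), (1, 34), (2, 12)].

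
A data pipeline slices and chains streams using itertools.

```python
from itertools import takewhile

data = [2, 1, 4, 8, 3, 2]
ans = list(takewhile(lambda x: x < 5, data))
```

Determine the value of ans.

Step 1: takewhile stops at first element >= 5:
  2 < 5: take
  1 < 5: take
  4 < 5: take
  8 >= 5: stop
Therefore ans = [2, 1, 4].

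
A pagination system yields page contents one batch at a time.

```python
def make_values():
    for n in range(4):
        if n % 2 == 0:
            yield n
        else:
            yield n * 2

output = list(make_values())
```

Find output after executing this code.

Step 1: For each n in range(4), yield n if even, else n*2:
  n=0 (even): yield 0
  n=1 (odd): yield 1*2 = 2
  n=2 (even): yield 2
  n=3 (odd): yield 3*2 = 6
Therefore output = [0, 2, 2, 6].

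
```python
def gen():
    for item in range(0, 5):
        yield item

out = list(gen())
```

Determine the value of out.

Step 1: The generator yields each value from range(0, 5).
Step 2: list() consumes all yields: [0, 1, 2, 3, 4].
Therefore out = [0, 1, 2, 3, 4].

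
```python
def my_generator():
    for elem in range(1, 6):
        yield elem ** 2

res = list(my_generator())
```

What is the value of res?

Step 1: For each elem in range(1, 6), yield elem**2:
  elem=1: yield 1**2 = 1
  elem=2: yield 2**2 = 4
  elem=3: yield 3**2 = 9
  elem=4: yield 4**2 = 16
  elem=5: yield 5**2 = 25
Therefore res = [1, 4, 9, 16, 25].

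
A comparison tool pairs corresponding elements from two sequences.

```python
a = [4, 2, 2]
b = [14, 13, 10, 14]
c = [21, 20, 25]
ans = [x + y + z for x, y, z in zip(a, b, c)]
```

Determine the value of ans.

Step 1: zip three lists (truncates to shortest, len=3):
  4 + 14 + 21 = 39
  2 + 13 + 20 = 35
  2 + 10 + 25 = 37
Therefore ans = [39, 35, 37].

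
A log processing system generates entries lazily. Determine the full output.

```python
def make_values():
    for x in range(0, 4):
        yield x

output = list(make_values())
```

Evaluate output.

Step 1: The generator yields each value from range(0, 4).
Step 2: list() consumes all yields: [0, 1, 2, 3].
Therefore output = [0, 1, 2, 3].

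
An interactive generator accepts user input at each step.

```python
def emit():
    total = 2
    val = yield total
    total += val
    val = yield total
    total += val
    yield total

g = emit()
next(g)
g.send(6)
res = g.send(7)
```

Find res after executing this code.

Step 1: next() -> yield total=2.
Step 2: send(6) -> val=6, total = 2+6 = 8, yield 8.
Step 3: send(7) -> val=7, total = 8+7 = 15, yield 15.
Therefore res = 15.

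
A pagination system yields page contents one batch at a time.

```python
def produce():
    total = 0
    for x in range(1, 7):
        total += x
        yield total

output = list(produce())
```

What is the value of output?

Step 1: Generator accumulates running sum:
  x=1: total = 1, yield 1
  x=2: total = 3, yield 3
  x=3: total = 6, yield 6
  x=4: total = 10, yield 10
  x=5: total = 15, yield 15
  x=6: total = 21, yield 21
Therefore output = [1, 3, 6, 10, 15, 21].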